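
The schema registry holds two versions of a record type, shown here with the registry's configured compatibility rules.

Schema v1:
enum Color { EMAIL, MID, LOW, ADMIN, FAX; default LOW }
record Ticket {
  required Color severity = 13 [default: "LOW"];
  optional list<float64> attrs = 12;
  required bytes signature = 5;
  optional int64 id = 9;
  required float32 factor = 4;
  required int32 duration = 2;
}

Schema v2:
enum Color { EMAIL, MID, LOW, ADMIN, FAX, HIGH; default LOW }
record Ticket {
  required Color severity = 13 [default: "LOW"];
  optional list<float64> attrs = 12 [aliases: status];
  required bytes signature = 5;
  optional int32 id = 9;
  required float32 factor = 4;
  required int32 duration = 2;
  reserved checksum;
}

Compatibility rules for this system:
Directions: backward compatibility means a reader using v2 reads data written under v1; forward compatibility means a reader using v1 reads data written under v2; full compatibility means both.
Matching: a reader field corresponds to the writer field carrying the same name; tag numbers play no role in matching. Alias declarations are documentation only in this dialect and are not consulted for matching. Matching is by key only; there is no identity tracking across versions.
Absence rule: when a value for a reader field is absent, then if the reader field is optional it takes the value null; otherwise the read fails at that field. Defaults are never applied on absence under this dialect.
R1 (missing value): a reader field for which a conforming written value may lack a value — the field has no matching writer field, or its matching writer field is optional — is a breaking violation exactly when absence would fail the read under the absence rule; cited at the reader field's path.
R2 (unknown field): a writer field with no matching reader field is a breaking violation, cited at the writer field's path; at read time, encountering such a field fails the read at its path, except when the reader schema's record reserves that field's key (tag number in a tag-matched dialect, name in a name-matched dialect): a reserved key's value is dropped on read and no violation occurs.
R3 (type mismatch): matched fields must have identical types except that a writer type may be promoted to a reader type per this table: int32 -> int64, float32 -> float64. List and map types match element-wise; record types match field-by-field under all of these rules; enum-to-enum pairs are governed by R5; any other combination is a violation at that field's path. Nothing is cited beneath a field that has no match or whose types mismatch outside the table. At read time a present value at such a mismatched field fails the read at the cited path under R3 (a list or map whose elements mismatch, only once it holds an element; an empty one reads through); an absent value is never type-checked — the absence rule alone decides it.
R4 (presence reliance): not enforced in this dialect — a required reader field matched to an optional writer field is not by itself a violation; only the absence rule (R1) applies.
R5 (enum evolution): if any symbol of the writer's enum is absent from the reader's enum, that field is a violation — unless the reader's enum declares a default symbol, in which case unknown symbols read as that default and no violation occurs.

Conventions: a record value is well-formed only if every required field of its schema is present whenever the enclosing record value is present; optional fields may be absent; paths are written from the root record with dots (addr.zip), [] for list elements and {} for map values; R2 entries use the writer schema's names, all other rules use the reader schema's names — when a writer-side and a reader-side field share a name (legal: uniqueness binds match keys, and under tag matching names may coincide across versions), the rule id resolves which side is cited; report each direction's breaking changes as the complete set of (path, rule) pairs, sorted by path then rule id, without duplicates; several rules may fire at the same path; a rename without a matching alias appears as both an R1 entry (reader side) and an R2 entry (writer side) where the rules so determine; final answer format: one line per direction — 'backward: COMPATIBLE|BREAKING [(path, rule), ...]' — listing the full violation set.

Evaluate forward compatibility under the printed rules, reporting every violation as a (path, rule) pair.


the writer's type comes first in each Ticket pair
forward pass over Ticket, reader schema v1, writer schema v2:
  writer required, Color -> Color: reader severity maps from writer severity
  writer optional, list<float64> -> list<float64>: reader attrs maps from writer attrs
  writer required, bytes -> bytes: reader signature maps from writer signature
  writer optional, int32 -> int64: reader id maps from writer id
  writer required, float32 -> float32: reader factor maps from writer factor
  writer required, int32 -> int32: reader duration maps from writer duration
  nothing fires on Ticket: forward is COMPATIBLE
remaining Ticket differences; none change what is asked:
  enum Color (field severity in record Ticket): symbol HIGH added -> fires no rule on Ticket, leaving the asked answer as it is
  field id in record Ticket: type int64 changed to int32 -> affects backward compatibility only, which is not asked

forward: COMPATIBLE []


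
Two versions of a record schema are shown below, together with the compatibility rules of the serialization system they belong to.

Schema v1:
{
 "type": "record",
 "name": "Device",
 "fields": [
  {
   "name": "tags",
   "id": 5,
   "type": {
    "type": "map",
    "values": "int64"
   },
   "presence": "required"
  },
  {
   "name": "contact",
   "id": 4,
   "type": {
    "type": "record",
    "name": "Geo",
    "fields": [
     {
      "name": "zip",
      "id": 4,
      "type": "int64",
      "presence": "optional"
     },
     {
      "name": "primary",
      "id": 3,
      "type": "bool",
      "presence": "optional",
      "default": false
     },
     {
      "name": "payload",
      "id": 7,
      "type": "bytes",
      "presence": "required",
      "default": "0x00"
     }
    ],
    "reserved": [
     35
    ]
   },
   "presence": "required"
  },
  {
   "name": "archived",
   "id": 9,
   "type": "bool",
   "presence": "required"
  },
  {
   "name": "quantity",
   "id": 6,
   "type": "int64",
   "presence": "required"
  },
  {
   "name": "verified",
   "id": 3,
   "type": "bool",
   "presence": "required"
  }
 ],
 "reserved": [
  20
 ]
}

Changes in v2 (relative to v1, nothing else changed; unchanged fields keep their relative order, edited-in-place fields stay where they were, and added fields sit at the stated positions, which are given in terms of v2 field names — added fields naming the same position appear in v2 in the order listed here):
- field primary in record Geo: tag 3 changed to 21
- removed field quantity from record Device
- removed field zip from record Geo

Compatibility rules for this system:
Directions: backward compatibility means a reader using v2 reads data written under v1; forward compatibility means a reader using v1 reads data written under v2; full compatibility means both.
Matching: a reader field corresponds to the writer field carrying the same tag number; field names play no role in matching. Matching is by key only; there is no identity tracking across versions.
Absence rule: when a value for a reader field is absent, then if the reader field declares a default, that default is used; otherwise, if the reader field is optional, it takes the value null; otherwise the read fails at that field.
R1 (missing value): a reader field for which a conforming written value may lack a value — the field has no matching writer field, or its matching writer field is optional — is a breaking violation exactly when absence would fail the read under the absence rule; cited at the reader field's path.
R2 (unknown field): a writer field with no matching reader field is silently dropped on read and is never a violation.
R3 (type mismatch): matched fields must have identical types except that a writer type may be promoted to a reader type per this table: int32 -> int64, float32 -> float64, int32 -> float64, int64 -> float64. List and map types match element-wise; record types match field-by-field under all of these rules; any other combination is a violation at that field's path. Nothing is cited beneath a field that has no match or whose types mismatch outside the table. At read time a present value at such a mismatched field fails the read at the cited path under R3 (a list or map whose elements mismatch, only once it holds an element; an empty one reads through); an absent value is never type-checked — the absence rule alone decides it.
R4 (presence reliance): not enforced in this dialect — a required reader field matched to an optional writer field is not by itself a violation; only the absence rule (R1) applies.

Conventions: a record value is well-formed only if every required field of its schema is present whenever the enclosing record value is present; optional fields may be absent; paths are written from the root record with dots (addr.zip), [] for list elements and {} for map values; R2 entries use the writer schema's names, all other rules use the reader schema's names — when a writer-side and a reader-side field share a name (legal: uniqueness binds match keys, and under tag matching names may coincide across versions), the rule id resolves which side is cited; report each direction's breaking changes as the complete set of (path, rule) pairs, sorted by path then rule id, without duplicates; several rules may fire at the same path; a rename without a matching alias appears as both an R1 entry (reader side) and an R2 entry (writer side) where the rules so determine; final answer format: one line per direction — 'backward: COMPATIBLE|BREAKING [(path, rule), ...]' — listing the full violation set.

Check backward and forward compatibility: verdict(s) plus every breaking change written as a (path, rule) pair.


backward: COMPATIBLE []; forward: BREAKING [(quantity, R1)]

in Device below, arrows point writer -> reader
checking backward for Device: reader v2 against writer v1:
  tags: map<string, int64> -> map<string, int64>, writer required; from tags
  contact: Geo -> Geo, writer required; from contact
  archived: bool -> bool, writer required; from archived
  verified: bool -> bool, writer required; from verified
  writer field quantity has no reader counterpart
  contact.primary: no writer match
  contact.payload: bytes -> bytes, writer required; from contact.payload
  writer field contact.zip has no reader counterpart
  writer field contact.primary has no reader counterpart
  nothing fires on Device: backward is COMPATIBLE
checking forward for Device: reader v1 against writer v2:
  tags: map<string, int64> -> map<string, int64>, writer required; from tags
  contact: Geo -> Geo, writer required; from contact
  archived: bool -> bool, writer required; from archived
  quantity: no writer match
  verified: bool -> bool, writer required; from verified
  contact.zip: no writer match
  contact.primary: no writer match
  contact.payload: bytes -> bytes, writer required; from contact.payload
  writer field contact.primary has no reader counterpart
  rule R1 violated at quantity
  => 1 violation(s): forward is BREAKING for Device


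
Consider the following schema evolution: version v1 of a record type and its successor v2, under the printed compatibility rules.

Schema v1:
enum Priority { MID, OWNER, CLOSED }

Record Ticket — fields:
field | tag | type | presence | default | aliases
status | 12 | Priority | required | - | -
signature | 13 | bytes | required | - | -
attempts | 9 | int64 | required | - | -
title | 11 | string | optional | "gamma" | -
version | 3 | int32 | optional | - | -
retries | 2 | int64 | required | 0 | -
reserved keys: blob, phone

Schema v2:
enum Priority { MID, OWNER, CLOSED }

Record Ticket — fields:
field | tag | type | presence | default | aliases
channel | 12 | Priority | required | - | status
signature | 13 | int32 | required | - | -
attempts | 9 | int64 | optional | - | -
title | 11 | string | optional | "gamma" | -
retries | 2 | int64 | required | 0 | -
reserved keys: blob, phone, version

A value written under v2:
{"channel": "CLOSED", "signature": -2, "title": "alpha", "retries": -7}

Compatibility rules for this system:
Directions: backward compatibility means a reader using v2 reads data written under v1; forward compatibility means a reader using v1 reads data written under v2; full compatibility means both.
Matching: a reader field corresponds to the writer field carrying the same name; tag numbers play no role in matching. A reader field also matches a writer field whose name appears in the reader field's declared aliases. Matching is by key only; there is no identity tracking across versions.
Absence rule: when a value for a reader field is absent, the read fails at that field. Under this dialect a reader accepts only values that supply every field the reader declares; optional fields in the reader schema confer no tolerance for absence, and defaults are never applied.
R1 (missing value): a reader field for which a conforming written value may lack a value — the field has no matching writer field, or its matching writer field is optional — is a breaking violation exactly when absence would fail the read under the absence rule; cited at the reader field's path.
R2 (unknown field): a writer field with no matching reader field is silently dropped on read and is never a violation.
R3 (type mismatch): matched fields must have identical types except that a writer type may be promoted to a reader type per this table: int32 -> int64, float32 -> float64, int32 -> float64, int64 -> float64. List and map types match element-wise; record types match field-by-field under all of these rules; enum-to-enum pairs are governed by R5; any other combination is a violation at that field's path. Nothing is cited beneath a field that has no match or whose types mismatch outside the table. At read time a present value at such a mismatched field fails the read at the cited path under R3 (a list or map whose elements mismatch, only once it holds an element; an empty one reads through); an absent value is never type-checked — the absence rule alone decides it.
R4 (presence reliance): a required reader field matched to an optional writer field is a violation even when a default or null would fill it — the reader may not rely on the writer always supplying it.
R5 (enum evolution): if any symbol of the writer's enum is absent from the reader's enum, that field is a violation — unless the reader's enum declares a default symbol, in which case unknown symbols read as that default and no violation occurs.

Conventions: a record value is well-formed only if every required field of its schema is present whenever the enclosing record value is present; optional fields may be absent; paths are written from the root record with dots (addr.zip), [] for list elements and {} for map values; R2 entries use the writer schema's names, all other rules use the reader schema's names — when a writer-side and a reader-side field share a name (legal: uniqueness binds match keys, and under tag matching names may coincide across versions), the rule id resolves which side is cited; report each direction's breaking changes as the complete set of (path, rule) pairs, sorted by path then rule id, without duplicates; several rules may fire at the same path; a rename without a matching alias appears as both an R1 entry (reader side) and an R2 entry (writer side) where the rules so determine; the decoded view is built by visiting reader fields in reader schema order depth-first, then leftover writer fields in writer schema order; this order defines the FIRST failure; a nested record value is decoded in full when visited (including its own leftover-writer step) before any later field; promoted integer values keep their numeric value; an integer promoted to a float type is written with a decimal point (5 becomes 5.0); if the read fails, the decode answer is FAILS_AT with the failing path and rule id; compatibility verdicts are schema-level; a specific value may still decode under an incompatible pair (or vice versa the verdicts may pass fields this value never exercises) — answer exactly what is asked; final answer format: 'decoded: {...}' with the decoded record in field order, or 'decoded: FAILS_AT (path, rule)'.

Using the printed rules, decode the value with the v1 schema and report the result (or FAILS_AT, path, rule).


in Ticket below, arrows point writer -> reader
decode walk for Ticket under reader schema v1:
  read fails at status under R1 (no fill)
  => FAILS_AT (status, R1)
the other Ticket changes do not affect what is asked:
  field attempts in record Ticket: required changed to optional -> a verdict-level change on Ticket — the shown value reads the same
  removed field version from record Ticket (its key "version" joins the reserved list) -> a verdict-level change on Ticket — the shown value reads the same
  field signature in record Ticket: type bytes changed to int32 -> a verdict-level change on Ticket — the shown value reads the same

decoded: FAILS_AT (status, R1)


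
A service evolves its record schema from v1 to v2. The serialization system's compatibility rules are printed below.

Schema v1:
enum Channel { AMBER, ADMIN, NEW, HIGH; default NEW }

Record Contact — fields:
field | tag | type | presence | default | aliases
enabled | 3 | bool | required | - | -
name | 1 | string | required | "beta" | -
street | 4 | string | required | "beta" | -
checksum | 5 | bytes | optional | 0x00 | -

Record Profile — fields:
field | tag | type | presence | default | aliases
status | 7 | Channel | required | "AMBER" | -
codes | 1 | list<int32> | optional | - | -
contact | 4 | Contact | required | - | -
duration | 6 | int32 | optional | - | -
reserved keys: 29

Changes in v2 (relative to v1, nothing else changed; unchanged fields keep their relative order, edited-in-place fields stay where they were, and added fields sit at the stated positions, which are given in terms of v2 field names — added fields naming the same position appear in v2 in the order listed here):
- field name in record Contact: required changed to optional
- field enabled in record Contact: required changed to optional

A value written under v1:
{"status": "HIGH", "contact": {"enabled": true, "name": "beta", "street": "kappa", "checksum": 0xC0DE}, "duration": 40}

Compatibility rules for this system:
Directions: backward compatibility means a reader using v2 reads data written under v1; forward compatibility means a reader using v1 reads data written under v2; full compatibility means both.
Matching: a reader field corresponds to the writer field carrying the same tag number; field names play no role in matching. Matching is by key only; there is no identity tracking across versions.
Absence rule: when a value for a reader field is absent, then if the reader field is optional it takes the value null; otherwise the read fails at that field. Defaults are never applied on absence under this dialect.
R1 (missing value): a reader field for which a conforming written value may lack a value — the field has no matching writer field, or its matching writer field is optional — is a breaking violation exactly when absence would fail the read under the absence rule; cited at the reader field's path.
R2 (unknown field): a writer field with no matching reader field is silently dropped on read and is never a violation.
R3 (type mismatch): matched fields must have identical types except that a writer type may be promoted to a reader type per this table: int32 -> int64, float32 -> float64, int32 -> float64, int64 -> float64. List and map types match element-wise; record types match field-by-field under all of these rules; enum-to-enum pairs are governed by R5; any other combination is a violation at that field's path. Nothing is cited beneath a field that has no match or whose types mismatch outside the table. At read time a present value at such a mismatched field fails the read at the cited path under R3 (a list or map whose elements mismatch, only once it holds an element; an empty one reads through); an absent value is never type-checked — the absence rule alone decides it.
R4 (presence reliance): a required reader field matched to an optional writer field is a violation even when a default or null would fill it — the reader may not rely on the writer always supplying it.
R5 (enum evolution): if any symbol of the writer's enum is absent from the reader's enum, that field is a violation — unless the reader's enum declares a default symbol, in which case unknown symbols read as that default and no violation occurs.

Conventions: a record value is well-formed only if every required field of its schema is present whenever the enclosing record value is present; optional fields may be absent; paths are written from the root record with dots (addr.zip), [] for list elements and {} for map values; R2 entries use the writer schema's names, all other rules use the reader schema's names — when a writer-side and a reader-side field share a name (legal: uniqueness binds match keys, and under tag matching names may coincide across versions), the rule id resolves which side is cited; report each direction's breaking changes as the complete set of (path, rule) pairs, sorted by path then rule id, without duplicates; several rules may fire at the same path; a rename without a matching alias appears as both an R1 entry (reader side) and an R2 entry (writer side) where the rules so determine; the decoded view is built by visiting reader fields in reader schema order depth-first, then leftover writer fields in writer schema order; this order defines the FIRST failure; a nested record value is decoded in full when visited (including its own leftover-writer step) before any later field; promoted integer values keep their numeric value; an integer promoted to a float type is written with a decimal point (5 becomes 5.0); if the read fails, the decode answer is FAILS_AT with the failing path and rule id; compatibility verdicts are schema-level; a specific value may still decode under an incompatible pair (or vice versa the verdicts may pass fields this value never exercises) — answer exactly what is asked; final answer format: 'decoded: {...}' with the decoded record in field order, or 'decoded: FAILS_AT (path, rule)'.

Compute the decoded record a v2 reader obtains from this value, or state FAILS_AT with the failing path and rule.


in Profile below, arrows point writer -> reader
migrating the Profile value to v2:
  status := "HIGH"
  codes := null (absent, optional -> null)
  contact.enabled := true
  contact.name := "beta"
  contact.street := "kappa"
  contact.checksum := 0xC0DE
  duration := 40
  => decoded: {"status": "HIGH", "codes": null, "contact": {"enabled": true, "name": "beta", "street": "kappa", "checksum": 0xC0DE}, "duration": 40}
ruling out the remaining Profile differences:
  field name in record Contact: required changed to optional -> matters for Profile compatibility verdicts, not for this value's decode
  field enabled in record Contact: required changed to optional -> matters for Profile compatibility verdicts, not for this value's decode

decoded: {"status": "HIGH", "codes": null, "contact": {"enabled": true, "name": "beta", "street": "kappa", "checksum": 0xC0DE}, "duration": 40}


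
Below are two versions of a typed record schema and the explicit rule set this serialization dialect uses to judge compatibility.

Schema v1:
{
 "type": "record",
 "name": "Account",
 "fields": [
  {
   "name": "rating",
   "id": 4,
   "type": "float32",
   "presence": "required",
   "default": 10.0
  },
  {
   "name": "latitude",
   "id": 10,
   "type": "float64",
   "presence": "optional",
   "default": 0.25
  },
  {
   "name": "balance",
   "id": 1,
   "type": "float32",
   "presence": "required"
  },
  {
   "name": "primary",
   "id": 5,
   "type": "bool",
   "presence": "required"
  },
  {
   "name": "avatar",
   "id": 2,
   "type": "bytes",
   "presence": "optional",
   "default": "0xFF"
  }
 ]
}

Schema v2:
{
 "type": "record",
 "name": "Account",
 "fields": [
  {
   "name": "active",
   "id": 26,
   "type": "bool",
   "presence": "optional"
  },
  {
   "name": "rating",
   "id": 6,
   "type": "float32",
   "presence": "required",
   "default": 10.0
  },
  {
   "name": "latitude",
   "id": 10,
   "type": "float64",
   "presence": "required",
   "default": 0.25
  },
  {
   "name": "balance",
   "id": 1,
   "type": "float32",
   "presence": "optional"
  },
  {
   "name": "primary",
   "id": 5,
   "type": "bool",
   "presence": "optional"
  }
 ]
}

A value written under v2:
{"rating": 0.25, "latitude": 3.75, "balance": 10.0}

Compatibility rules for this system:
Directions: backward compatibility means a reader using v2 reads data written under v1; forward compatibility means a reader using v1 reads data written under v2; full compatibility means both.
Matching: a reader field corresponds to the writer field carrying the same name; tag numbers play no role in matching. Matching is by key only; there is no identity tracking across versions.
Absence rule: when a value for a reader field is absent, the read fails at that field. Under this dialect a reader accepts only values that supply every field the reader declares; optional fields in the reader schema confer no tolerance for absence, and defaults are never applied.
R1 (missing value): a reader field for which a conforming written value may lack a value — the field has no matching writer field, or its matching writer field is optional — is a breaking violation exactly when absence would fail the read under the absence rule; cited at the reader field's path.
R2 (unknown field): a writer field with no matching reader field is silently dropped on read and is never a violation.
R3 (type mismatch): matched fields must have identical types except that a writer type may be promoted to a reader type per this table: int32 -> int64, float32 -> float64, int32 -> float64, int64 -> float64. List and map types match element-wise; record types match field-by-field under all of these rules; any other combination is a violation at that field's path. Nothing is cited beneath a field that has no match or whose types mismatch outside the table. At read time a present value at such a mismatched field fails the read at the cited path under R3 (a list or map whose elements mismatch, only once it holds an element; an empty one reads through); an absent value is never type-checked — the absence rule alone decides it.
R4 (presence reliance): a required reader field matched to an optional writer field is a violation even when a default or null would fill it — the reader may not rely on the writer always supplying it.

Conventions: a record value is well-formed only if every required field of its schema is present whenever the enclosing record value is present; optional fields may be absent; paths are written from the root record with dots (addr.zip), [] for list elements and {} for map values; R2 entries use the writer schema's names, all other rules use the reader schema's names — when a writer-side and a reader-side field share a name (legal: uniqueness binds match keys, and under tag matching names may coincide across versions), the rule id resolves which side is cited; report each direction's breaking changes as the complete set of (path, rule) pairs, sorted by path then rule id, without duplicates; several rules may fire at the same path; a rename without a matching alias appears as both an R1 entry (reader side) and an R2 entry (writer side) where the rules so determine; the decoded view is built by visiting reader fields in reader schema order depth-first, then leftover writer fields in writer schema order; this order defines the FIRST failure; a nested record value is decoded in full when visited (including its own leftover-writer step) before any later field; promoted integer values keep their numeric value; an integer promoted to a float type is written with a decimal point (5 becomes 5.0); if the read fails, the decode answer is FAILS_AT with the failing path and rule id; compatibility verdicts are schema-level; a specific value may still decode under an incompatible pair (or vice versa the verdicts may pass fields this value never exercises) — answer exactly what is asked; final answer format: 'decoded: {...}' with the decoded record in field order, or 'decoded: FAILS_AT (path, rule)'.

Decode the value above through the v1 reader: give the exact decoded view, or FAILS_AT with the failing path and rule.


decoded: FAILS_AT (primary, R1)

the writer's type comes first in each Account pair
decode (reader v1):
  rating := 0.25
  latitude := 3.75
  balance := 10.0
  read fails at primary under R1 (no fill)
  => FAILS_AT (primary, R1)
the rest of the Account diff is inert for this question:
  field latitude in record Account: optional changed to required -> shifts the Account verdicts, not this decode
  removed field avatar from record Account -> shifts the Account verdicts, not this decode
  added field active to record Account: optional bool, tag 26 (in v2 it sits immediately before rating) -> shifts the Account verdicts, not this decode
  field balance in record Account: required changed to optional -> shifts the Account verdicts, not this decode
  field rating in record Account: tag 4 changed to 6 -> fires no rule on Account under this dialect and leaves the result unchanged


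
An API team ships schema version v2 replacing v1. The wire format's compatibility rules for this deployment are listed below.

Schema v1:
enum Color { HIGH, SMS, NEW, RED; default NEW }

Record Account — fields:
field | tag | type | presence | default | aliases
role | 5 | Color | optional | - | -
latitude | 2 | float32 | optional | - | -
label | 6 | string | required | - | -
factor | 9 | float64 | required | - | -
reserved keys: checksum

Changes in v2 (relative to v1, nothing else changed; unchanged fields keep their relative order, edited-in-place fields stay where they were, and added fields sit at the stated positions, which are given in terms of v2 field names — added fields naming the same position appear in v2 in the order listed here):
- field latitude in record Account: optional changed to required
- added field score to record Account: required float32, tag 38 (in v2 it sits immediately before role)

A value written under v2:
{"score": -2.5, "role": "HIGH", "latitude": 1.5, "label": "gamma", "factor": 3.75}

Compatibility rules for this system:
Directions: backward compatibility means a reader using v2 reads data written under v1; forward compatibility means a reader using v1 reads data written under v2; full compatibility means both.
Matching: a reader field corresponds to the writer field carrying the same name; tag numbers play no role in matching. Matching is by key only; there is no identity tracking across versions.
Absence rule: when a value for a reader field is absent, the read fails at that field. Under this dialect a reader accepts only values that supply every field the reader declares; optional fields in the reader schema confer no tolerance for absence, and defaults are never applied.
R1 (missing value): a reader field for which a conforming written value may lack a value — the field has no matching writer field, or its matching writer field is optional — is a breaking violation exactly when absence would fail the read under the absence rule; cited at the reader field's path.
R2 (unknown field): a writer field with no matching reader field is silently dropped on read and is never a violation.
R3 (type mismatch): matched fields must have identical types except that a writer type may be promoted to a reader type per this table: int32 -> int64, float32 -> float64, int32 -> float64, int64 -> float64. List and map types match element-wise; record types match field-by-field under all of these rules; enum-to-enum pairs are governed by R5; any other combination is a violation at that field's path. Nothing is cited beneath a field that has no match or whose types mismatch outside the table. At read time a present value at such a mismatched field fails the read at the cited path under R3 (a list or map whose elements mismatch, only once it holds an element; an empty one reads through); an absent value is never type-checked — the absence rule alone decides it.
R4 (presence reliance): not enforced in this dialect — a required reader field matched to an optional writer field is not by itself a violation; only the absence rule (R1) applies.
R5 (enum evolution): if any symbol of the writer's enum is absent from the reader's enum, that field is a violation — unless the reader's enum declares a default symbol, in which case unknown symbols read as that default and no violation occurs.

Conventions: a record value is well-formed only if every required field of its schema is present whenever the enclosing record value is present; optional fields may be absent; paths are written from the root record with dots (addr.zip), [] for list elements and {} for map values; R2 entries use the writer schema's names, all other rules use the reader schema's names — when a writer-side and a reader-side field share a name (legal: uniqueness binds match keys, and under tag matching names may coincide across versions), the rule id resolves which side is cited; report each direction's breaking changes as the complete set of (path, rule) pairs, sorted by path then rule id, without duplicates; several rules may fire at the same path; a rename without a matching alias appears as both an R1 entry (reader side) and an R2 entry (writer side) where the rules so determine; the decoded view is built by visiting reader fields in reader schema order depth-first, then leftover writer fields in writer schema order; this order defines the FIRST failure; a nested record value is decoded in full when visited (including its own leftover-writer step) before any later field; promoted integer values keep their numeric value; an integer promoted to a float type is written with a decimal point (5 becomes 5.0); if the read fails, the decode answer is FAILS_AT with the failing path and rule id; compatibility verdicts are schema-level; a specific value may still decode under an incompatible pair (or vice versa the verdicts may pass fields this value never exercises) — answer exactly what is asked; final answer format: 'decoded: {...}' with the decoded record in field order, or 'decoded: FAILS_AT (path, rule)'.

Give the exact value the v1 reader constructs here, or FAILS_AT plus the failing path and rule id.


in Account below, arrows point writer -> reader
migrating the Account value to v1:
  role := "HIGH"
  latitude := 1.5
  label := "gamma"
  factor := 3.75
  writer score: unknown -> dropped
  => decoded: {"role": "HIGH", "latitude": 1.5, "label": "gamma", "factor": 3.75}
remaining Account differences; none change what is asked:
  field latitude in record Account: optional changed to required -> schema-level compatibility only; this Account value's decode is unchanged
  added field score to record Account: required float32, tag 38 (in v2 it sits immediately before role) -> schema-level compatibility only; this Account value's decode is unchanged

decoded: {"role": "HIGH", "latitude": 1.5, "label": "gamma", "factor": 3.75}


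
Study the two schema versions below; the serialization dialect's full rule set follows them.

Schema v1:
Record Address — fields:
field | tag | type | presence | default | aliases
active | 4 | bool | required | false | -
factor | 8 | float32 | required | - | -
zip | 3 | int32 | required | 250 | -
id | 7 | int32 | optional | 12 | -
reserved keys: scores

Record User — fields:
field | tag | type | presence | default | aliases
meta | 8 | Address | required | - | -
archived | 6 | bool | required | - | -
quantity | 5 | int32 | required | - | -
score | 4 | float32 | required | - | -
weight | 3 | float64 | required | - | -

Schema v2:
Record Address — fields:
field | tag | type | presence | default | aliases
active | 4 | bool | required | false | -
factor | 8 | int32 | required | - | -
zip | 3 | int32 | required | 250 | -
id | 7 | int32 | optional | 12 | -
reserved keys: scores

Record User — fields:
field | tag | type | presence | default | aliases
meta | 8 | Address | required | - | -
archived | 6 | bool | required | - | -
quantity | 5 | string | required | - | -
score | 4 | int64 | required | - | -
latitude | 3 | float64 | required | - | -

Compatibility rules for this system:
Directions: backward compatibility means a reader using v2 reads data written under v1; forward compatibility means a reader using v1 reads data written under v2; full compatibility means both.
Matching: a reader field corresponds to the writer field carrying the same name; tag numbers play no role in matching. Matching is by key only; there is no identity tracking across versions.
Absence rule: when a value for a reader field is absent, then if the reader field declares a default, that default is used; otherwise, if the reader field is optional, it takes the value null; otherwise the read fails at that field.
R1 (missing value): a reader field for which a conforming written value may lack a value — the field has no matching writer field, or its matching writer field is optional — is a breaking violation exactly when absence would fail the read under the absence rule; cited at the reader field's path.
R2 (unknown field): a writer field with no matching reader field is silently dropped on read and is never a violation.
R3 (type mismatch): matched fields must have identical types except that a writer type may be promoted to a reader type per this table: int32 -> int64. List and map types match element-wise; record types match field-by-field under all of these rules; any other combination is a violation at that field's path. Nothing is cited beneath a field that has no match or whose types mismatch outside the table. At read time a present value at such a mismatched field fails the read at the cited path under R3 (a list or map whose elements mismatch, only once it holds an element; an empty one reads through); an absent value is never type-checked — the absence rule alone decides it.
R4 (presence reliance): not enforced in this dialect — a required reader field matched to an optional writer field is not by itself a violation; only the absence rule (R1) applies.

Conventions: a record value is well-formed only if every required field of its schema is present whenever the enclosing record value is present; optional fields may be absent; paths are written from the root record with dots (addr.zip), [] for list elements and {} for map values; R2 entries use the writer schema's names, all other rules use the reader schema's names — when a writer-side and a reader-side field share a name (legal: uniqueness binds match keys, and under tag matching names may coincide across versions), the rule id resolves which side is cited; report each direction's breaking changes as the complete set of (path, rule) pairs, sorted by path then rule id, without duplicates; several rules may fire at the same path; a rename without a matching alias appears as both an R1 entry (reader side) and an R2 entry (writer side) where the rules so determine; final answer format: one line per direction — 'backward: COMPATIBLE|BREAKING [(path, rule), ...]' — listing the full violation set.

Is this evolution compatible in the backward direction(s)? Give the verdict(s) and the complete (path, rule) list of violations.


backward: BREAKING [(latitude, R1), (meta.factor, R3), (quantity, R3), (score, R3)]

each type pair in User: writer, then reader
backward analysis of User with v2 as reader and v1 as writer:
  meta <- meta (Address -> Address, writer required)
  archived <- archived (bool -> bool, writer required)
  quantity <- quantity (int32 -> string, writer required)
  score <- score (float32 -> int64, writer required)
  latitude: no writer-side match
  leftover writer field: weight
  meta.active <- meta.active (bool -> bool, writer required)
  meta.factor <- meta.factor (float32 -> int32, writer required)
  meta.zip <- meta.zip (int32 -> int32, writer required)
  meta.id <- meta.id (int32 -> int32, writer optional)
  violation R1 at latitude
  violation R3 at meta.factor
  violation R3 at quantity
  violation R3 at score
  => 4 violation(s): backward is BREAKING for User
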